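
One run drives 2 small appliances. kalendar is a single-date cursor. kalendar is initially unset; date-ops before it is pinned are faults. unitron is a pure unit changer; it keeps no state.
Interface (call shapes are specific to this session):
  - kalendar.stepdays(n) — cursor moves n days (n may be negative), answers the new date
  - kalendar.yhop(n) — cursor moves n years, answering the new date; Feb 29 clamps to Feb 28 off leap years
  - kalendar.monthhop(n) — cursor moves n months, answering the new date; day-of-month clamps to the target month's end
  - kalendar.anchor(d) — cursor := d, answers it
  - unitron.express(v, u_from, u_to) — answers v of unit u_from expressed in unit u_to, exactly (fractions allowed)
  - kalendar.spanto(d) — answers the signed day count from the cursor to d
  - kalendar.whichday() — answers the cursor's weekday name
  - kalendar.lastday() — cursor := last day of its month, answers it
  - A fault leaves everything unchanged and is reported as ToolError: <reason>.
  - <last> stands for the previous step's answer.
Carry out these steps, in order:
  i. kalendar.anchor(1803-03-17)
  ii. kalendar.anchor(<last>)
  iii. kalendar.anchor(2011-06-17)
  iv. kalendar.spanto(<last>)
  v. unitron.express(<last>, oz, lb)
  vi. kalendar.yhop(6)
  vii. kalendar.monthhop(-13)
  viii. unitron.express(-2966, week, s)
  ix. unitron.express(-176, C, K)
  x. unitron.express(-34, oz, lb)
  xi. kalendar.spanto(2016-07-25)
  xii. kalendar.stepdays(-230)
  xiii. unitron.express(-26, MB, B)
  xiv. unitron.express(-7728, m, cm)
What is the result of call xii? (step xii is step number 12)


Answer: 2015-09-30

Derivation:
% 1. anchor(1803-03-17) => 1803-03-17
% 2. anchor(<last>) => 1803-03-17
% 3. anchor(2011-06-17) => 2011-06-17
% 4. spanto(<last>) => 0
% 5. express(<last>, oz, lb) => 0
% 6. yhop(6) => 2017-06-17
% 7. monthhop(-13) => 2016-05-17
% 8. express(-2966, week, s) => -1793836800
% 9. express(-176, C, K) => 1943/20
% 10. express(-34, oz, lb) => -17/8
% 11. spanto(2016-07-25) => 69
% 12. stepdays(-230) => 2015-09-30
% 13. express(-26, MB, B) => -26000000
% 14. express(-7728, m, cm) => -772800


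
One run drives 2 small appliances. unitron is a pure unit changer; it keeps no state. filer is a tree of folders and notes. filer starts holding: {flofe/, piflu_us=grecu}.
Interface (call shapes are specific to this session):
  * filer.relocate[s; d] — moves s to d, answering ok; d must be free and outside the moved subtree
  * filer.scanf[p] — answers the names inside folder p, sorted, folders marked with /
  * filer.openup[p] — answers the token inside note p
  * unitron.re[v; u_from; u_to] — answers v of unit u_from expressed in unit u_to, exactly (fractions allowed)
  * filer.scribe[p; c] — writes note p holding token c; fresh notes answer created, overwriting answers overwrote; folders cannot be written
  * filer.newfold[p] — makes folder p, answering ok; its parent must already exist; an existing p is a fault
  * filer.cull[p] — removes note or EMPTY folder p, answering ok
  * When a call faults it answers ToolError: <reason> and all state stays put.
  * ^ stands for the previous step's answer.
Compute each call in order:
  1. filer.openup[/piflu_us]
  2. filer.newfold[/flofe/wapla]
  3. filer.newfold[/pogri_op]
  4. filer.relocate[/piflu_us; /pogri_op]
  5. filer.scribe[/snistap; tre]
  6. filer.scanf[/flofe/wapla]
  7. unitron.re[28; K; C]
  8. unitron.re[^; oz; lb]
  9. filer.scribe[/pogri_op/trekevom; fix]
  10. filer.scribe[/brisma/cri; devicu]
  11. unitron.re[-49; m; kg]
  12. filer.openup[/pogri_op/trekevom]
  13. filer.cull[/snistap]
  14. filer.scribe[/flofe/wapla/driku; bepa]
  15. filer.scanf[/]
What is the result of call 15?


Answer: [flofe/, piflu_us, pogri_op/]

Derivation:
Act: openup[p: /piflu_us]
Obs: grecu
Act: newfold[p: /flofe/wapla]
Obs: ok
Act: newfold[p: /pogri_op]
Obs: ok
Act: relocate[s: /piflu_us; d: /pogri_op]
Obs: ToolError: exists
Act: scribe[p: /snistap; c: tre]
Obs: created
Act: scanf[p: /flofe/wapla]
Obs: []
Act: re[v: 28; u_from: K; u_to: C]
Obs: -4903/20
Act: re[v: ^; u_from: oz; u_to: lb]
Obs: -4903/320
Act: scribe[p: /pogri_op/trekevom; c: fix]
Obs: created
Act: scribe[p: /brisma/cri; c: devicu]
Obs: ToolError: no parent
Act: re[v: -49; u_from: m; u_to: kg]
Obs: ToolError: incompatible units
Act: openup[p: /pogri_op/trekevom]
Obs: fix
Act: cull[p: /snistap]
Obs: ok
Act: scribe[p: /flofe/wapla/driku; c: bepa]
Obs: created
Act: scanf[p: /]
Obs: [flofe/, piflu_us, pogri_op/]


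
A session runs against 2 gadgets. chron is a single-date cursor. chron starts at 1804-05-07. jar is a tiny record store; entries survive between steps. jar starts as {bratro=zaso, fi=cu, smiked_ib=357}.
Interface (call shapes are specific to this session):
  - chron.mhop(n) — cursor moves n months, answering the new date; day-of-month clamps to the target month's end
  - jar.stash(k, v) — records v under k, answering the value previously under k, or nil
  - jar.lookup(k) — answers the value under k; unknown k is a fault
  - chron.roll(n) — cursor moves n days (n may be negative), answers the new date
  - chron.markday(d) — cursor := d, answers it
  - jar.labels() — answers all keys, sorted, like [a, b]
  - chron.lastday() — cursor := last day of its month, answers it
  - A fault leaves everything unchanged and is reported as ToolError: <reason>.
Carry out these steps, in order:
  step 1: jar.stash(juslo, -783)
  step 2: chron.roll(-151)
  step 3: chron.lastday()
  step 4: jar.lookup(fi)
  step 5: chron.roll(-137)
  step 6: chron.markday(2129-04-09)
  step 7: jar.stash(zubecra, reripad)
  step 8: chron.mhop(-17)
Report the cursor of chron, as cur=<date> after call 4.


Answer: cur=1803-12-31

Derivation:
Do: jar.stash[k→juslo; v→-783]
See: nil
Do: chron.roll[n→-151]
See: 1803-12-08
Do: chron.lastday[]
See: 1803-12-31
Do: jar.lookup[k→fi]
See: cu
Do: chron.roll[n→-137]
See: 1803-08-16
Do: chron.markday[d→2129-04-09]
See: 2129-04-09
Do: jar.stash[k→zubecra; v→reripad]
See: nil
Do: chron.mhop[n→-17]
See: 2127-11-09


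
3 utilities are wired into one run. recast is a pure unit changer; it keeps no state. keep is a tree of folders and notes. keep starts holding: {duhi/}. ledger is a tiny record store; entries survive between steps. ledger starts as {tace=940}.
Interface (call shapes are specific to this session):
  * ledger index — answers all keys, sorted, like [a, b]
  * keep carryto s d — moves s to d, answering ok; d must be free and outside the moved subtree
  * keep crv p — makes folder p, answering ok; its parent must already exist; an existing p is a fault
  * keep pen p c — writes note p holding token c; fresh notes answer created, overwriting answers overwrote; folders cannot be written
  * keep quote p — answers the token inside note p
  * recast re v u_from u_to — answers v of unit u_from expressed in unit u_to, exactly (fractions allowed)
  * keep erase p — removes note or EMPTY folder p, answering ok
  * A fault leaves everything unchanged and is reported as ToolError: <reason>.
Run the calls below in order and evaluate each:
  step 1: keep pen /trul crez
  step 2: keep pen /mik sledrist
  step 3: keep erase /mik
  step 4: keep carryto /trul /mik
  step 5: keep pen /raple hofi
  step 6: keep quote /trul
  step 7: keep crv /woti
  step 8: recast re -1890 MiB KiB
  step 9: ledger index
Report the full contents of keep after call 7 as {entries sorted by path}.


Answer: {duhi/, mik=crez, raple=hofi, woti/}

Derivation:
Do: keep pen[p→/trul; c→crez]
See: created
Do: keep pen[p→/mik; c→sledrist]
See: created
Do: keep erase[p→/mik]
See: ok
Do: keep carryto[s→/trul; d→/mik]
See: ok
Do: keep pen[p→/raple; c→hofi]
See: created
Do: keep quote[p→/trul]
See: ToolError: not found
Do: keep crv[p→/woti]
See: ok
Do: recast re[v→-1890; u_from→MiB; u_to→KiB]
See: -1935360
Do: ledger index[]
See: [tace]


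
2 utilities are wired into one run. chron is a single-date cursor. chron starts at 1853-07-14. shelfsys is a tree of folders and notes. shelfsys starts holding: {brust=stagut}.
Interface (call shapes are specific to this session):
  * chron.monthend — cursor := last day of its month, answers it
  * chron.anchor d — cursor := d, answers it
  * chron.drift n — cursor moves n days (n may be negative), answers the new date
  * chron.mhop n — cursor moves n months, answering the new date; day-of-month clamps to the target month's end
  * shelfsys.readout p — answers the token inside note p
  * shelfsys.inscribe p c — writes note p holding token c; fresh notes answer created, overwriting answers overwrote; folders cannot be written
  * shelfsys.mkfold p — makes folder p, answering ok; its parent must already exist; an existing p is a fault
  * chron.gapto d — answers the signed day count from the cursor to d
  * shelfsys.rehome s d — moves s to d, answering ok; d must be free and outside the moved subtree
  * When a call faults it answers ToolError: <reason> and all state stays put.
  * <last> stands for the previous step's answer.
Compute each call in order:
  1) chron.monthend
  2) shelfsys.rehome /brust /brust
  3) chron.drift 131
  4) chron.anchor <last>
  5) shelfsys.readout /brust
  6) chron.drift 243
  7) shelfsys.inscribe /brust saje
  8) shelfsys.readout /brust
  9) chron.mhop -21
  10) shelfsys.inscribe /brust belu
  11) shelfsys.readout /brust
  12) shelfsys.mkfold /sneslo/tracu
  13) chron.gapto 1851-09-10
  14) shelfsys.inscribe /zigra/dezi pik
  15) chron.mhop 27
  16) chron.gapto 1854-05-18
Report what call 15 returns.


CALL chron.monthend[]
RET  1853-07-31
CALL shelfsys.rehome[/brust; /brust]
RET  ToolError: exists
CALL chron.drift[131]
RET  1853-12-09
CALL chron.anchor[<last>]
RET  1853-12-09
CALL shelfsys.readout[/brust]
RET  stagut
CALL chron.drift[243]
RET  1854-08-09
CALL shelfsys.inscribe[/brust; saje]
RET  overwrote
CALL shelfsys.readout[/brust]
RET  saje
CALL chron.mhop[-21]
RET  1852-11-09
CALL shelfsys.inscribe[/brust; belu]
RET  overwrote
CALL shelfsys.readout[/brust]
RET  belu
CALL shelfsys.mkfold[/sneslo/tracu]
RET  ToolError: no parent
CALL chron.gapto[1851-09-10]
RET  -426
CALL shelfsys.inscribe[/zigra/dezi; pik]
RET  ToolError: no parent
CALL chron.mhop[27]
RET  1855-02-09
CALL chron.gapto[1854-05-18]
RET  -267

Answer: 1855-02-09


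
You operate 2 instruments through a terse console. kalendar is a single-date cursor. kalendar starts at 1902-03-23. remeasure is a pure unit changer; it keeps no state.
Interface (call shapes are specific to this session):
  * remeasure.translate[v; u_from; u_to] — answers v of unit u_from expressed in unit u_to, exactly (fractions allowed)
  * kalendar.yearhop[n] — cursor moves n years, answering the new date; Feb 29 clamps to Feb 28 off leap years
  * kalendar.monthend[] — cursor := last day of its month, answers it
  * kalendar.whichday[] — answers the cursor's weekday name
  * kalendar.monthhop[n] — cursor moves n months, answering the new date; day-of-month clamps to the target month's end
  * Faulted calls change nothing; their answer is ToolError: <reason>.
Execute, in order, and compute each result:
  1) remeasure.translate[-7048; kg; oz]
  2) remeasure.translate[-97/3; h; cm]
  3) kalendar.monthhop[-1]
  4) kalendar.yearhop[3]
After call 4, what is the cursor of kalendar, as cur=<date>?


CALL remeasure.translate[v: -7048; u_from: kg; u_to: oz]
RET  -11276800000000/45359237
CALL remeasure.translate[v: -97/3; u_from: h; u_to: cm]
RET  ToolError: incompatible units
CALL kalendar.monthhop[n: -1]
RET  1902-02-23
CALL kalendar.yearhop[n: 3]
RET  1905-02-23

Answer: cur=1905-02-23


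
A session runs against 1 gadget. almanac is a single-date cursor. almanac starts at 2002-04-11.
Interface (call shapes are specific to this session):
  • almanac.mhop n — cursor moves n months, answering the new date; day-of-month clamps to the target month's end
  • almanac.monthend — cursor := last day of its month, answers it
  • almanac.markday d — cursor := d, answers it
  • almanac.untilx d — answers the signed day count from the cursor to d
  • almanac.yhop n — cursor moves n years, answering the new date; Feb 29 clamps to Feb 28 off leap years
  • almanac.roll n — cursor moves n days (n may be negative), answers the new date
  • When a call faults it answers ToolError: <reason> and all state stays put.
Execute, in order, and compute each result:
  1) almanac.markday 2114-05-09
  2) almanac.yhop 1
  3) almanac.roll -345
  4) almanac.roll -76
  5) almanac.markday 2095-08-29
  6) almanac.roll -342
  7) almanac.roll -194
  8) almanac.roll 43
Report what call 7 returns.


Answer: 2094-03-11

Derivation:
CALL markday[d='2114-05-09']
RET  2114-05-09
CALL yhop[n='1']
RET  2115-05-09
CALL roll[n='-345']
RET  2114-05-29
CALL roll[n='-76']
RET  2114-03-14
CALL markday[d='2095-08-29']
RET  2095-08-29
CALL roll[n='-342']
RET  2094-09-21
CALL roll[n='-194']
RET  2094-03-11
CALL roll[n='43']
RET  2094-04-23


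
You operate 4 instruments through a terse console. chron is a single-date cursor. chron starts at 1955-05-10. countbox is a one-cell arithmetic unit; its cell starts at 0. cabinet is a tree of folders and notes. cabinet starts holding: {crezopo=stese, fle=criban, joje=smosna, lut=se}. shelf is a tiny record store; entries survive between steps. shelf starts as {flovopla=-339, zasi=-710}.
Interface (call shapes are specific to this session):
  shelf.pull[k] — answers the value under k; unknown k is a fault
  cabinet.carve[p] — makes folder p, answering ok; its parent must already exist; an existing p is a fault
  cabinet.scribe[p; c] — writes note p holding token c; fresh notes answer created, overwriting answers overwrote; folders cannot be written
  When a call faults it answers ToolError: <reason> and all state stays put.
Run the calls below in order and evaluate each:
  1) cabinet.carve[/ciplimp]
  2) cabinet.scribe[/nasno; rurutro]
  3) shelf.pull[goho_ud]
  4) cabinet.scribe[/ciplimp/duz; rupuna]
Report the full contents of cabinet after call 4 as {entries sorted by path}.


-- carve(p=/ciplimp) == ok
-- scribe(p=/nasno, c=rurutro) == created
-- pull(k=goho_ud) == ToolError: no such key goho_ud
-- scribe(p=/ciplimp/duz, c=rupuna) == created

Answer: {ciplimp/, ciplimp/duz=rupuna, crezopo=stese, fle=criban, joje=smosna, lut=se, nasno=rurutro}


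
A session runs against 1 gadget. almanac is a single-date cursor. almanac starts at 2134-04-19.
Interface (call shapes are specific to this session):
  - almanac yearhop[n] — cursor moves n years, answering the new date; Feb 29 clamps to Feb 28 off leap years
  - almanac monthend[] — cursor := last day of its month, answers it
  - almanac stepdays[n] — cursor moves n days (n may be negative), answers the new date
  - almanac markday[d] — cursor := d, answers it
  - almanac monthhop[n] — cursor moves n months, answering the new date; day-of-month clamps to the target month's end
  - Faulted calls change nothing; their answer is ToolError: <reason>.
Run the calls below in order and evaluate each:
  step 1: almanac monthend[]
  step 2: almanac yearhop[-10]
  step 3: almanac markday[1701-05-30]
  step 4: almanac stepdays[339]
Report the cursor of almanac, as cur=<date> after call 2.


I call almanac monthend(), yielding 2134-04-30.
I try almanac yearhop on n='-10', which returns 2124-04-30.
I try almanac markday on d='1701-05-30', giving 1701-05-30.
Next I call almanac stepdays on n='339', yielding 1702-05-04.

Answer: cur=2124-04-30


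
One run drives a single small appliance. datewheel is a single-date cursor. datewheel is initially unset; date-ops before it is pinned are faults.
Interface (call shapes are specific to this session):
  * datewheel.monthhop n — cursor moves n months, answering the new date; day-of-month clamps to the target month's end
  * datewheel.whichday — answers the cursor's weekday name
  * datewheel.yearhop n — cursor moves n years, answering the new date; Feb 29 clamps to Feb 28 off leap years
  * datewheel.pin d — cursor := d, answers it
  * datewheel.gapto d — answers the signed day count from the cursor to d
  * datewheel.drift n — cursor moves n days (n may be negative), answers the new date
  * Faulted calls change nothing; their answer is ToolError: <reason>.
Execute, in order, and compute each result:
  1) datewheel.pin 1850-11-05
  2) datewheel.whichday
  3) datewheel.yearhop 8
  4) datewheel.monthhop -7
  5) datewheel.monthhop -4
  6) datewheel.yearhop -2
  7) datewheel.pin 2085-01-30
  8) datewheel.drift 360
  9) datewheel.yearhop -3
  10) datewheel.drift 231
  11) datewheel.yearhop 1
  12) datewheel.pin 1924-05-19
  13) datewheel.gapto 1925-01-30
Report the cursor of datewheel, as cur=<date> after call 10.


Answer: cur=2083-09-13

Derivation:
·→ datewheel.pin(d: 1850-11-05)
·← 1850-11-05
·→ datewheel.whichday()
·← Tuesday
·→ datewheel.yearhop(n: 8)
·← 1858-11-05
·→ datewheel.monthhop(n: -7)
·← 1858-04-05
·→ datewheel.monthhop(n: -4)
·← 1857-12-05
·→ datewheel.yearhop(n: -2)
·← 1855-12-05
·→ datewheel.pin(d: 2085-01-30)
·← 2085-01-30
·→ datewheel.drift(n: 360)
·← 2086-01-25
·→ datewheel.yearhop(n: -3)
·← 2083-01-25
·→ datewheel.drift(n: 231)
·← 2083-09-13
·→ datewheel.yearhop(n: 1)
·← 2084-09-13
·→ datewheel.pin(d: 1924-05-19)
·← 1924-05-19
·→ datewheel.gapto(d: 1925-01-30)
·← 256


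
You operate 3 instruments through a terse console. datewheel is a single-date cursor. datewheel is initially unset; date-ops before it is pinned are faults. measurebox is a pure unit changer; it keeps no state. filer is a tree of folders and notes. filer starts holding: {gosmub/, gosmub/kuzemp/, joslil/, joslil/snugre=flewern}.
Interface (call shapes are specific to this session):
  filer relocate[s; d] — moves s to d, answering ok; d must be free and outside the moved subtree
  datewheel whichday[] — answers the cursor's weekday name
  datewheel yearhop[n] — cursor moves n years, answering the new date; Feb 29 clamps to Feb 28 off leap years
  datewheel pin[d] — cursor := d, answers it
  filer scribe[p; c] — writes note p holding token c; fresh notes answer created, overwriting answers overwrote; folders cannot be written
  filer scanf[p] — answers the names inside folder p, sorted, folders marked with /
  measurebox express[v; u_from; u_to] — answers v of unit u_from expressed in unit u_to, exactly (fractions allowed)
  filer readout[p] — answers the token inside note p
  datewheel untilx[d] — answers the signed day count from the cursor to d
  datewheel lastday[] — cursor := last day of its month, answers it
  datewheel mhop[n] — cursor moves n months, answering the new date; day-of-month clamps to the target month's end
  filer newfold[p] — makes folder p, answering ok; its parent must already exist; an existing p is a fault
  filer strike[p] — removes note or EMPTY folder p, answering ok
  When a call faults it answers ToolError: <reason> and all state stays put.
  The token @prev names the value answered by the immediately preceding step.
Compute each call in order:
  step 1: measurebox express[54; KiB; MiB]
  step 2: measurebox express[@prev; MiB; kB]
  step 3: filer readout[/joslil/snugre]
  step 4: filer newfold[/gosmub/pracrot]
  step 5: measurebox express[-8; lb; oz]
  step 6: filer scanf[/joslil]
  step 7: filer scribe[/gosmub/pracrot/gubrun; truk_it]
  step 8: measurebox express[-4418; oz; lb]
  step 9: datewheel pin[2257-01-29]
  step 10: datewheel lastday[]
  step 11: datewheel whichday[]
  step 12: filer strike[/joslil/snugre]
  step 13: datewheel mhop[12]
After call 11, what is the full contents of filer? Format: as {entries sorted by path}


>>> measurebox express v→54 u_from→KiB u_to→MiB
= 27/512
>>> measurebox express v→@prev u_from→MiB u_to→kB
= 6912/125
>>> filer readout p→/joslil/snugre
= flewern
>>> filer newfold p→/gosmub/pracrot
= ok
>>> measurebox express v→-8 u_from→lb u_to→oz
= -128
>>> filer scanf p→/joslil
= [snugre]
>>> filer scribe p→/gosmub/pracrot/gubrun c→truk_it
= created
>>> measurebox express v→-4418 u_from→oz u_to→lb
= -2209/8
>>> datewheel pin d→2257-01-29
= 2257-01-29
>>> datewheel lastday
= 2257-01-31
>>> datewheel whichday
= Saturday
>>> filer strike p→/joslil/snugre
= ok
>>> datewheel mhop n→12
= 2258-01-31

Answer: {gosmub/, gosmub/kuzemp/, gosmub/pracrot/, gosmub/pracrot/gubrun=truk_it, joslil/, joslil/snugre=flewern}


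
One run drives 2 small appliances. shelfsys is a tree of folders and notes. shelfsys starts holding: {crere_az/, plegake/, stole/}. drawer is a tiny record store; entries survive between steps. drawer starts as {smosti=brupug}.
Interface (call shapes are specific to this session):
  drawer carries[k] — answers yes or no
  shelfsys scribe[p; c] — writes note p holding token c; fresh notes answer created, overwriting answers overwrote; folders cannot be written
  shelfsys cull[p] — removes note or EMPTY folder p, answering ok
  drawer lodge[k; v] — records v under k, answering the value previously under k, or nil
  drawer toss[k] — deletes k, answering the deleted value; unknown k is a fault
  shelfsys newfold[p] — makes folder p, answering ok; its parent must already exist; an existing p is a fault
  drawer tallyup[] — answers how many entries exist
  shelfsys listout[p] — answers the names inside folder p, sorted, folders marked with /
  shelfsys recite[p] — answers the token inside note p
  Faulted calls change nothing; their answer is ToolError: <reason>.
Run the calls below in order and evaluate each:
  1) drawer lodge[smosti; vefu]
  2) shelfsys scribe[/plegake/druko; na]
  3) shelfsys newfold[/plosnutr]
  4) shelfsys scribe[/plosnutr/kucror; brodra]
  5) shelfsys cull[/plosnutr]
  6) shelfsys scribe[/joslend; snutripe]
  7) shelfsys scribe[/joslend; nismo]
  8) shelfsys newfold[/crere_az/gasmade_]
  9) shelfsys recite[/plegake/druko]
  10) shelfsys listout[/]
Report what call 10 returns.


Answer: [crere_az/, joslend, plegake/, plosnutr/, stole/]

Derivation:
Then drawer lodge with k=smosti, v=vefu, and see brupug.
I run shelfsys scribe with p=/plegake/druko, c=na, which returns created.
Now I run shelfsys newfold with p=/plosnutr, and see ok.
I try shelfsys scribe with p=/plosnutr/kucror, c=brodra, — result: created.
I invoke shelfsys cull with p=/plosnutr, — result: ToolError: not empty.
I run shelfsys scribe with p=/joslend, c=snutripe, → created.
Next I call shelfsys scribe with p=/joslend, c=nismo, yielding overwrote.
Invoking shelfsys newfold with p=/crere_az/gasmade_, and see ok.
Using shelfsys recite with p=/plegake/druko: na.
I try shelfsys listout with p=/, — result: [crere_az/, joslend, plegake/, plosnutr/, stole/].


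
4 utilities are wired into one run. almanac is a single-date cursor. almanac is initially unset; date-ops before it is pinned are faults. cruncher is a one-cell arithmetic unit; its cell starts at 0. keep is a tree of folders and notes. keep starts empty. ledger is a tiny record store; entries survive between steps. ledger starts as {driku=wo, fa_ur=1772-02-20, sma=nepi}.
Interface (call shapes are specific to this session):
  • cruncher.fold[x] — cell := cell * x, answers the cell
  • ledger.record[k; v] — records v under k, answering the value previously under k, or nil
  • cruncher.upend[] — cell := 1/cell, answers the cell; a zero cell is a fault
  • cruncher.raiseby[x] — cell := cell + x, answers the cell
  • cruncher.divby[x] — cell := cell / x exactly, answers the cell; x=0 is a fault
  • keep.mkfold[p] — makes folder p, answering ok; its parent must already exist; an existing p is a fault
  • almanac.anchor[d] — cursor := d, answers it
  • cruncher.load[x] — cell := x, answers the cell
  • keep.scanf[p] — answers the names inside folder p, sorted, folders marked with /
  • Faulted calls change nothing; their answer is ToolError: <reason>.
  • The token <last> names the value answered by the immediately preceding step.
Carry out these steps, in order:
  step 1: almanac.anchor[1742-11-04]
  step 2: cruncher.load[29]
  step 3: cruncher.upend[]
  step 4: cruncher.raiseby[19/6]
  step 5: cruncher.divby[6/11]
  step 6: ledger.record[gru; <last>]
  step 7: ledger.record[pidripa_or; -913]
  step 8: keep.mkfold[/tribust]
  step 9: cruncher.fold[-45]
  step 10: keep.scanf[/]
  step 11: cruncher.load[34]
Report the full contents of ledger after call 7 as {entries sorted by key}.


==> almanac.anchor(d='1742-11-04')
<== 1742-11-04
==> cruncher.load(x='29')
<== 29
==> cruncher.upend()
<== 1/29
==> cruncher.raiseby(x='19/6')
<== 557/174
==> cruncher.divby(x='6/11')
<== 6127/1044
==> ledger.record(k='gru', v='<last>')
<== nil
==> ledger.record(k='pidripa_or', v='-913')
<== nil
==> keep.mkfold(p='/tribust')
<== ok
==> cruncher.fold(x='-45')
<== -30635/116
==> keep.scanf(p='/')
<== [tribust/]
==> cruncher.load(x='34')
<== 34

Answer: {driku=wo, fa_ur=1772-02-20, gru=6127/1044, pidripa_or=-913, sma=nepi}


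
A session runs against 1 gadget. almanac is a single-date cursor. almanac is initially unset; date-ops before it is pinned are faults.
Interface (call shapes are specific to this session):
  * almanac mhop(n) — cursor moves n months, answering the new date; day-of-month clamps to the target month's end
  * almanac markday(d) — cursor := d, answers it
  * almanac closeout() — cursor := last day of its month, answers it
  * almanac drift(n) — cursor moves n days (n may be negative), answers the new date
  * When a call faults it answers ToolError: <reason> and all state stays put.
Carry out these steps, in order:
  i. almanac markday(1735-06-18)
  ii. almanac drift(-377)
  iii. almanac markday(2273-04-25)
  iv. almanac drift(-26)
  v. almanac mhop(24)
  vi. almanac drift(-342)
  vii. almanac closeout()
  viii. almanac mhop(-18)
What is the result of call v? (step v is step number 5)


[in] almanac markday d→1735-06-18
[out] 1735-06-18
[in] almanac drift n→-377
[out] 1734-06-06
[in] almanac markday d→2273-04-25
[out] 2273-04-25
[in] almanac drift n→-26
[out] 2273-03-30
[in] almanac mhop n→24
[out] 2275-03-30
[in] almanac drift n→-342
[out] 2274-04-22
[in] almanac closeout
[out] 2274-04-30
[in] almanac mhop n→-18
[out] 2272-10-30

Answer: 2275-03-30


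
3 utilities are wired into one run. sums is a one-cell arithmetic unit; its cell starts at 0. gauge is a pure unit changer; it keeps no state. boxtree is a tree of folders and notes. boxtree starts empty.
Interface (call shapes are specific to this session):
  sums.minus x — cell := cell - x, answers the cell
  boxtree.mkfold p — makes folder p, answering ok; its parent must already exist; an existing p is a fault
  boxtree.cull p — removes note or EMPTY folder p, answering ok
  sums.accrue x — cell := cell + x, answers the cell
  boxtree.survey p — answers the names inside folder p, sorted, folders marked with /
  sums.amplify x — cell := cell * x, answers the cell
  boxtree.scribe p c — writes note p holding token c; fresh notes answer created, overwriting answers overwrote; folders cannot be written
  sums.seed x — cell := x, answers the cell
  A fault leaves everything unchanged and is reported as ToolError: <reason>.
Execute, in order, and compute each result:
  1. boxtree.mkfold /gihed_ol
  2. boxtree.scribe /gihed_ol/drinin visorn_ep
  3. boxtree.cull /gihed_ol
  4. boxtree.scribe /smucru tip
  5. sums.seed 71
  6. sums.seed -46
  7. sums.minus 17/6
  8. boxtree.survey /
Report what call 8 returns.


# boxtree.mkfold(p→/gihed_ol) -> ok
# boxtree.scribe(p→/gihed_ol/drinin, c→visorn_ep) -> created
# boxtree.cull(p→/gihed_ol) -> ToolError: not empty
# boxtree.scribe(p→/smucru, c→tip) -> created
# sums.seed(x→71) -> 71
# sums.seed(x→-46) -> -46
# sums.minus(x→17/6) -> -293/6
# boxtree.survey(p→/) -> [gihed_ol/, smucru]

Answer: [gihed_ol/, smucru]


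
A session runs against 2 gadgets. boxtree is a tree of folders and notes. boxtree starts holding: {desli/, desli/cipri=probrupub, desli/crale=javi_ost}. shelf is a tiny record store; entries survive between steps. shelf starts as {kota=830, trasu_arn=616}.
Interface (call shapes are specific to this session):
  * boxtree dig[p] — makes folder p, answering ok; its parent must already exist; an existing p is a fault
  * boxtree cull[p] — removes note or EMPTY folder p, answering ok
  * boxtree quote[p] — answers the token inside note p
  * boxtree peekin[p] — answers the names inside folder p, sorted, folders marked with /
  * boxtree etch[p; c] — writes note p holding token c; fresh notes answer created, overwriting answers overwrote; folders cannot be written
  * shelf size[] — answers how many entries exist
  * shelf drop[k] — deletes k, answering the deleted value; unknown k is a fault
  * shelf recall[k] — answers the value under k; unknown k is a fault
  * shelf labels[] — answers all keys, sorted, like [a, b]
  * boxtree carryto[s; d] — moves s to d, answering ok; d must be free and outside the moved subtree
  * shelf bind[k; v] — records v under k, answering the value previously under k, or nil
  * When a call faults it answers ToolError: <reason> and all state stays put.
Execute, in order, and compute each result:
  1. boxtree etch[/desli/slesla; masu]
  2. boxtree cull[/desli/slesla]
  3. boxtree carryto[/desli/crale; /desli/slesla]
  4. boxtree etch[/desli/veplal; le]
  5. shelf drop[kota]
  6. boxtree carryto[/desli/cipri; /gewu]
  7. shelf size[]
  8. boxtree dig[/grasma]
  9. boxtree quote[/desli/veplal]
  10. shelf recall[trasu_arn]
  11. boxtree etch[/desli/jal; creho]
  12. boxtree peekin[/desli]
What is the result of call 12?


Answer: [jal, slesla, veplal]

Derivation:
! 1. boxtree etch(p='/desli/slesla', c='masu') => created
! 2. boxtree cull(p='/desli/slesla') => ok
! 3. boxtree carryto(s='/desli/crale', d='/desli/slesla') => ok
! 4. boxtree etch(p='/desli/veplal', c='le') => created
! 5. shelf drop(k='kota') => 830
! 6. boxtree carryto(s='/desli/cipri', d='/gewu') => ok
! 7. shelf size() => 1
! 8. boxtree dig(p='/grasma') => ok
! 9. boxtree quote(p='/desli/veplal') => le
! 10. shelf recall(k='trasu_arn') => 616
! 11. boxtree etch(p='/desli/jal', c='creho') => created
! 12. boxtree peekin(p='/desli') => [jal, slesla, veplal]


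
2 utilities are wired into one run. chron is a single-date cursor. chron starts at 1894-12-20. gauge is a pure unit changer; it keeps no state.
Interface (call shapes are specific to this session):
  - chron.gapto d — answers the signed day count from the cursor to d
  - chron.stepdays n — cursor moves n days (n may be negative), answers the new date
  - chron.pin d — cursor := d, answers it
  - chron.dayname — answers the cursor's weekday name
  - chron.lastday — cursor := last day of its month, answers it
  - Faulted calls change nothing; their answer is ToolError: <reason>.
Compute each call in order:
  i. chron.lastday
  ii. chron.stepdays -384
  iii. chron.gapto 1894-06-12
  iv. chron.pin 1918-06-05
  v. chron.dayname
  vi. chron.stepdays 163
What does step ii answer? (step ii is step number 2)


==> chron.lastday()
<== 1894-12-31
==> chron.stepdays(n: -384)
<== 1893-12-12
==> chron.gapto(d: 1894-06-12)
<== 182
==> chron.pin(d: 1918-06-05)
<== 1918-06-05
==> chron.dayname()
<== Wednesday
==> chron.stepdays(n: 163)
<== 1918-11-15

Answer: 1893-12-12


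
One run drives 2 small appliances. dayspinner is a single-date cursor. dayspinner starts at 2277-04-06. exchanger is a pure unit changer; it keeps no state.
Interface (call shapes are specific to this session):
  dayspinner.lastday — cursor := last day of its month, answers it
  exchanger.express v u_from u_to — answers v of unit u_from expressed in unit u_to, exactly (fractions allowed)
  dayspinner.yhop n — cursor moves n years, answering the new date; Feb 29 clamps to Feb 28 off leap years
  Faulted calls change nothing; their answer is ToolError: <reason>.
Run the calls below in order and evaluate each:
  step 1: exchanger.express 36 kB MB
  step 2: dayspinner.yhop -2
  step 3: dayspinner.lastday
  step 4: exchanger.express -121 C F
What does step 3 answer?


Answer: 2275-04-30

Derivation:
·→ exchanger.express(v→36, u_from→kB, u_to→MB)
·← 9/250
·→ dayspinner.yhop(n→-2)
·← 2275-04-06
·→ dayspinner.lastday()
·← 2275-04-30
·→ exchanger.express(v→-121, u_from→C, u_to→F)
·← -929/5


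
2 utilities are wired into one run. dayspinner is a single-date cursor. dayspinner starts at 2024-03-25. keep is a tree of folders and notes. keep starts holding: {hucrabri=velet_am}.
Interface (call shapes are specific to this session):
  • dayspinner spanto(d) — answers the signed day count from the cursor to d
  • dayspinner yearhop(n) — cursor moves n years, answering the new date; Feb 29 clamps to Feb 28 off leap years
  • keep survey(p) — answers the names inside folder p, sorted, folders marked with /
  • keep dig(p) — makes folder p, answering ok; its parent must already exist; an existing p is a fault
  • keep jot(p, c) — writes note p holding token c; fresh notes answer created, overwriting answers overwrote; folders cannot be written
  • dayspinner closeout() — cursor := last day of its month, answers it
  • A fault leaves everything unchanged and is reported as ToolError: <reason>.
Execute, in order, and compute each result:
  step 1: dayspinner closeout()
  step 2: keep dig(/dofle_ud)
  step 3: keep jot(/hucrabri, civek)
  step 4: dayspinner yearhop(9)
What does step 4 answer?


$ dayspinner closeout
= 2024-03-31
$ keep dig /dofle_ud
= ok
$ keep jot /hucrabri civek
= overwrote
$ dayspinner yearhop 9
= 2033-03-31

Answer: 2033-03-31


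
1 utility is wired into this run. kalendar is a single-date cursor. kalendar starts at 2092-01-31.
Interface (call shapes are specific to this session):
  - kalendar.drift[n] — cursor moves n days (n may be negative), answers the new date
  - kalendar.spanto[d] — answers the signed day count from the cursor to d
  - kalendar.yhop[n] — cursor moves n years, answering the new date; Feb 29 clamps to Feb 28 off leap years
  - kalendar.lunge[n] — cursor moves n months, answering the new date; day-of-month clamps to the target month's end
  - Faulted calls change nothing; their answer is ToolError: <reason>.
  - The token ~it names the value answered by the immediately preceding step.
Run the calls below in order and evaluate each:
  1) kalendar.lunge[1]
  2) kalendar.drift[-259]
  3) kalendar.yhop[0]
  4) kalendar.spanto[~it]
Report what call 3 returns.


Step: lunge[n→1]
Result: 2092-02-29
Step: drift[n→-259]
Result: 2091-06-15
Step: yhop[n→0]
Result: 2091-06-15
Step: spanto[d→~it]
Result: 0

Answer: 2091-06-15


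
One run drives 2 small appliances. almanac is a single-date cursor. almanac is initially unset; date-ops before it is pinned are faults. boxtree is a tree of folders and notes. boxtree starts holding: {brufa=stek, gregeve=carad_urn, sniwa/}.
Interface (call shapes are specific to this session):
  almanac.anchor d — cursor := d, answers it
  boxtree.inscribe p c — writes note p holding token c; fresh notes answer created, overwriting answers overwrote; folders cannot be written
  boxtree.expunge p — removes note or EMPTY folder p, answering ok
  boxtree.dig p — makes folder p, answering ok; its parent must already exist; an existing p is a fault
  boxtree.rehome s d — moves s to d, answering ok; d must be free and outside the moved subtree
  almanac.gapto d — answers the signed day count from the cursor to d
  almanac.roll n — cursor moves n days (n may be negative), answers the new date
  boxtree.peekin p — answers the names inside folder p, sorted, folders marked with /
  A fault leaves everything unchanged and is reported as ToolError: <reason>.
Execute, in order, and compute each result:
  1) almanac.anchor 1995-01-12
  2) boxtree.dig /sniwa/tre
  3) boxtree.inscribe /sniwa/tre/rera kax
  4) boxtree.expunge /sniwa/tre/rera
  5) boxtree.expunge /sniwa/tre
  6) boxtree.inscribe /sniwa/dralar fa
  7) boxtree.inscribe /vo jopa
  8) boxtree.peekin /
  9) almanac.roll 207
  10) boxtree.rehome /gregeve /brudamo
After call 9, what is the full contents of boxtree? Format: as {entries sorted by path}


Answer: {brufa=stek, gregeve=carad_urn, sniwa/, sniwa/dralar=fa, vo=jopa}

Derivation:
-> almanac.anchor(d=1995-01-12)
<- 1995-01-12
-> boxtree.dig(p=/sniwa/tre)
<- ok
-> boxtree.inscribe(p=/sniwa/tre/rera, c=kax)
<- created
-> boxtree.expunge(p=/sniwa/tre/rera)
<- ok
-> boxtree.expunge(p=/sniwa/tre)
<- ok
-> boxtree.inscribe(p=/sniwa/dralar, c=fa)
<- created
-> boxtree.inscribe(p=/vo, c=jopa)
<- created
-> boxtree.peekin(p=/)
<- [brufa, gregeve, sniwa/, vo]
-> almanac.roll(n=207)
<- 1995-08-07
-> boxtree.rehome(s=/gregeve, d=/brudamo)
<- ok


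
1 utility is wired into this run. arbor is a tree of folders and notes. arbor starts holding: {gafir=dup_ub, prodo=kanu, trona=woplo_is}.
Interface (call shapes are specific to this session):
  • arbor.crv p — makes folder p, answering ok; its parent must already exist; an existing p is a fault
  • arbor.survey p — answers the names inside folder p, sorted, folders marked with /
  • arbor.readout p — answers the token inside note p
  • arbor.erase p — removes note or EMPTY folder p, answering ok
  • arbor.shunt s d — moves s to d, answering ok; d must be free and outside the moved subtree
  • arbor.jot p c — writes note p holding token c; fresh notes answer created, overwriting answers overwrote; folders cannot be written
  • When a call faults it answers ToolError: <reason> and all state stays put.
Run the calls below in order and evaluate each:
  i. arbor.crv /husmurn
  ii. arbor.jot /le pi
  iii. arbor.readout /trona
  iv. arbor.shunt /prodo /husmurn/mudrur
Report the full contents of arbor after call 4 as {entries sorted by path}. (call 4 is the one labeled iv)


Answer: {gafir=dup_ub, husmurn/, husmurn/mudrur=kanu, le=pi, trona=woplo_is}

Derivation:
! 1. crv(p=/husmurn) : ok
! 2. jot(p=/le, c=pi) : created
! 3. readout(p=/trona) : woplo_is
! 4. shunt(s=/prodo, d=/husmurn/mudrur) : ok


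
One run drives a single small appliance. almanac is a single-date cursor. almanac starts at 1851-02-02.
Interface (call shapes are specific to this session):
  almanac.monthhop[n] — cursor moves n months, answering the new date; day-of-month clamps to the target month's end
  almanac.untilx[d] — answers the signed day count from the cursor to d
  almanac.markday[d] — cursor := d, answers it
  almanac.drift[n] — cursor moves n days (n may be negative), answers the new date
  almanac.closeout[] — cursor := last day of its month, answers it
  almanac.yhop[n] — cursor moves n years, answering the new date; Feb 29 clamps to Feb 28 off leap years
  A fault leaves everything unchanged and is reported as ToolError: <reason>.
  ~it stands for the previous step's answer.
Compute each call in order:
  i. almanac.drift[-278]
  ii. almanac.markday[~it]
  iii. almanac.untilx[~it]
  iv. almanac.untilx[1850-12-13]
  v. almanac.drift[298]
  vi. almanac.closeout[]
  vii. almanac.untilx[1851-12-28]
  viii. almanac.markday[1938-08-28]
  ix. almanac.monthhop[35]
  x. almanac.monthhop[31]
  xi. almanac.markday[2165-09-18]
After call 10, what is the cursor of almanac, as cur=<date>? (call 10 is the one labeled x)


[in] almanac.drift n='-278'
  1850-04-30
[in] almanac.markday d='~it'
  1850-04-30
[in] almanac.untilx d='~it'
  0
[in] almanac.untilx d='1850-12-13'
  227
[in] almanac.drift n='298'
  1851-02-22
[in] almanac.closeout
  1851-02-28
[in] almanac.untilx d='1851-12-28'
  303
[in] almanac.markday d='1938-08-28'
  1938-08-28
[in] almanac.monthhop n='35'
  1941-07-28
[in] almanac.monthhop n='31'
  1944-02-28
[in] almanac.markday d='2165-09-18'
  2165-09-18

Answer: cur=1944-02-28


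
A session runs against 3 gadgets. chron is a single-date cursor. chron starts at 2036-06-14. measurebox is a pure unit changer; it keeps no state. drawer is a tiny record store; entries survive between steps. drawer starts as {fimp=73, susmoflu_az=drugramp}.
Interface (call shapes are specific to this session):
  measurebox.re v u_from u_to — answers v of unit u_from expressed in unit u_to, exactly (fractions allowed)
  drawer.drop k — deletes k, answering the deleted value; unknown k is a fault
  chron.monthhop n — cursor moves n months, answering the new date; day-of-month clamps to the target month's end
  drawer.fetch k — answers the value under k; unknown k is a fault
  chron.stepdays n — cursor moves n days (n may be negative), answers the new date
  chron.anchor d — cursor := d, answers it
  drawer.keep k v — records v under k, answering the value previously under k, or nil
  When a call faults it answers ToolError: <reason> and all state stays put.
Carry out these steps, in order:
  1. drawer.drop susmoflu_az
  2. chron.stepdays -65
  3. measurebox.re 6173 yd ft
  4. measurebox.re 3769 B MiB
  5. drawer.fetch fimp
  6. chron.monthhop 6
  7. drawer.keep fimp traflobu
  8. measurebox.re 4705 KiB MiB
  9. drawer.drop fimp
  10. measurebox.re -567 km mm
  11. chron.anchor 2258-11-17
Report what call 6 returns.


;; drawer.drop(k: susmoflu_az) => drugramp
;; chron.stepdays(n: -65) => 2036-04-10
;; measurebox.re(v: 6173, u_from: yd, u_to: ft) => 18519
;; measurebox.re(v: 3769, u_from: B, u_to: MiB) => 3769/1048576
;; drawer.fetch(k: fimp) => 73
;; chron.monthhop(n: 6) => 2036-10-10
;; drawer.keep(k: fimp, v: traflobu) => 73
;; measurebox.re(v: 4705, u_from: KiB, u_to: MiB) => 4705/1024
;; drawer.drop(k: fimp) => traflobu
;; measurebox.re(v: -567, u_from: km, u_to: mm) => -567000000
;; chron.anchor(d: 2258-11-17) => 2258-11-17

Answer: 2036-10-10
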